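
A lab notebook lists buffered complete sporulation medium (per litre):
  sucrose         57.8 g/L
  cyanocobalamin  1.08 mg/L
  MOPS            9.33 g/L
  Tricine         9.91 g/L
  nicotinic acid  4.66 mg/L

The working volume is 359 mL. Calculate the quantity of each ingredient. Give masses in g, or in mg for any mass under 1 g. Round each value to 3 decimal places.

Target volume = 359 mL = 0.359 L.
sucrose: 57.8 g/L × 0.359 L = 20.750 g
cyanocobalamin: 1.08 mg/L × 0.359 L = 0.388 mg
MOPS: 9.33 g/L × 0.359 L = 3.349 g
Tricine: 9.91 g/L × 0.359 L = 3.558 g
nicotinic acid: 4.66 mg/L × 0.359 L = 1.673 mg

sucrose 20.750 g; cyanocobalamin 0.388 mg; MOPS 3.349 g; Tricine 3.558 g; nicotinic acid 1.673 mg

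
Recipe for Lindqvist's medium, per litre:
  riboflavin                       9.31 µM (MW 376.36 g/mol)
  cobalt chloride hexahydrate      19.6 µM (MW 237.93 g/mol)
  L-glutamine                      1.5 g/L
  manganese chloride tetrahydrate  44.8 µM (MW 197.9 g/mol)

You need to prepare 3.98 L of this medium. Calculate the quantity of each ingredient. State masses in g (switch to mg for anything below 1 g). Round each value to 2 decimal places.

Working volume: 3.98 L.
riboflavin: 9.31 µmol/L × 376.36 g/mol × 3.98 L ÷ 1000 = 13.95 mg
cobalt chloride hexahydrate: 19.6 µmol/L × 237.93 g/mol × 3.98 L ÷ 1000 = 18.56 mg
L-glutamine: 1.5 g/L × 3.98 L = 5.97 g
manganese chloride tetrahydrate: 44.8 µmol/L × 197.9 g/mol × 3.98 L ÷ 1000 = 35.29 mg

riboflavin 13.95 mg; cobalt chloride hexahydrate 18.56 mg; L-glutamine 5.97 g; manganese chloride tetrahydrate 35.29 mg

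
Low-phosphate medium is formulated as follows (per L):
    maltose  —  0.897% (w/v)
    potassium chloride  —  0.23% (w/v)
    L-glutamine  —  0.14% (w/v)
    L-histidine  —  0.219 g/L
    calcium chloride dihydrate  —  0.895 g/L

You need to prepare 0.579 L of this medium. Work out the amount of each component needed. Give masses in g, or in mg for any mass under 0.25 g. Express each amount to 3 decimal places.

Scale factor relative to 1 L: 0.579.
maltose: 0.897 g per 100 mL × 579 mL ÷ 100 = 5.194 g
potassium chloride: 0.23% w/v = 2.3 g/L → 2.3 × 0.579 L = 1.332 g
L-glutamine: 0.14% w/v = 1.4 g/L → 1.4 × 0.579 L = 0.811 g
L-histidine: 0.219 g/L × 0.579 L = 0.126801 g = 126.801 mg
calcium chloride dihydrate: 0.895 g/L × 0.579 L = 0.518 g

maltose 5.194 g; potassium chloride 1.332 g; L-glutamine 0.811 g; L-histidine 126.801 mg; calcium chloride dihydrate 0.518 g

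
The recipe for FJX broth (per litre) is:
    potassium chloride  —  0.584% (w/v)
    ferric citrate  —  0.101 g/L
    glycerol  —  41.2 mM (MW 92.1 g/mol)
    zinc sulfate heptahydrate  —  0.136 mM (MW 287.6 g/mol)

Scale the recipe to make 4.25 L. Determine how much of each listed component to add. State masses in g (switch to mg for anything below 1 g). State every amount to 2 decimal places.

potassium chloride 24.82 g; ferric citrate 429.25 mg; glycerol 16.13 g; zinc sulfate heptahydrate 166.23 mg

Scale factor relative to 1 L: 4.25.
potassium chloride: 0.584 g per 100 mL × 4250 mL ÷ 100 = 24.82 g
ferric citrate: 0.101 g/L × 4.25 L = 0.42925 g = 429.25 mg
glycerol: 41.2 mmol/L × 92.1 g/mol × 4.25 L ÷ 1000 = 16.13 g
zinc sulfate heptahydrate: 0.136 mmol/L × 287.6 mg/mmol × 4.25 L = 166.23 mg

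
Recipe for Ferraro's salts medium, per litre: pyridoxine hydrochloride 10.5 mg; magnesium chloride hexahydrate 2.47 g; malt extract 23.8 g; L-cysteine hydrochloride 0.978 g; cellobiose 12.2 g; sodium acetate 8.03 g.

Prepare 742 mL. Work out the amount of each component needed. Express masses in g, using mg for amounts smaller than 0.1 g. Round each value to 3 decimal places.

pyridoxine hydrochloride 7.791 mg; magnesium chloride hexahydrate 1.833 g; malt extract 17.660 g; L-cysteine hydrochloride 0.726 g; cellobiose 9.052 g; sodium acetate 5.958 g

Ratio of target to recipe volume: 742 / 1000 = 0.742.
pyridoxine hydrochloride: 10.5 mg × (742 mL / 1000 mL) = 7.791 mg
magnesium chloride hexahydrate: 2.47 g × (742 mL / 1000 mL) = 1.833 g
malt extract: 23.8 g × (742 mL / 1000 mL) = 17.660 g
L-cysteine hydrochloride: 0.978 g × (742 mL / 1000 mL) = 0.726 g
cellobiose: 12.2 g × (742 mL / 1000 mL) = 9.052 g
sodium acetate: 8.03 g × (742 mL / 1000 mL) = 5.958 g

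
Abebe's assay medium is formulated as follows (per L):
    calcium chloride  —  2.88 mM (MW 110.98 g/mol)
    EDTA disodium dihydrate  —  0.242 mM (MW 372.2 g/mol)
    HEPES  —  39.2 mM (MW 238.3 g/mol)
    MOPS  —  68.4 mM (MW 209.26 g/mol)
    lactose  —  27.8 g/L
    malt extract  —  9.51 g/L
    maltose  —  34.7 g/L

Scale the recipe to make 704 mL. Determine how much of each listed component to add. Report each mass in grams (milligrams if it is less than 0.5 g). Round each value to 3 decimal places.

calcium chloride 225.014 mg; EDTA disodium dihydrate 63.411 mg; HEPES 6.576 g; MOPS 10.077 g; lactose 19.571 g; malt extract 6.695 g; maltose 24.429 g

Working volume: 704 mL = 0.704 L.
calcium chloride: 2.88 mmol/L × 110.98 mg/mmol × 0.704 L = 225.014 mg
EDTA disodium dihydrate: 0.242 mmol/L × 372.2 mg/mmol × 0.704 L = 63.411 mg
HEPES: 39.2 mmol/L × 238.3 g/mol × 0.704 L ÷ 1000 = 6.576 g
MOPS: 68.4 mmol/L × 209.26 g/mol × 0.704 L ÷ 1000 = 10.077 g
lactose: 27.8 g/L × 0.704 L = 19.571 g
malt extract: 9.51 g/L × 0.704 L = 6.695 g
maltose: 34.7 g/L × 0.704 L = 24.429 g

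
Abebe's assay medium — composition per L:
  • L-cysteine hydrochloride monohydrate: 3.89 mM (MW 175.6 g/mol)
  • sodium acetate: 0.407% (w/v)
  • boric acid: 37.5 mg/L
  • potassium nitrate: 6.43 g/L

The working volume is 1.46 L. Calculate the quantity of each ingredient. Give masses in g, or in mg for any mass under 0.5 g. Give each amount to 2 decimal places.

L-cysteine hydrochloride monohydrate 1.00 g; sodium acetate 5.94 g; boric acid 54.75 mg; potassium nitrate 9.39 g

Scale factor relative to 1 L: 1.46.
L-cysteine hydrochloride monohydrate: 3.89 mmol/L × 175.6 g/mol × 1.46 L ÷ 1000 = 1.00 g
sodium acetate: 0.407% w/v = 4.07 g/L → 4.07 × 1.46 L = 5.94 g
boric acid: 37.5 mg/L × 1.46 L = 54.75 mg
potassium nitrate: 6.43 g/L × 1.46 L = 9.39 g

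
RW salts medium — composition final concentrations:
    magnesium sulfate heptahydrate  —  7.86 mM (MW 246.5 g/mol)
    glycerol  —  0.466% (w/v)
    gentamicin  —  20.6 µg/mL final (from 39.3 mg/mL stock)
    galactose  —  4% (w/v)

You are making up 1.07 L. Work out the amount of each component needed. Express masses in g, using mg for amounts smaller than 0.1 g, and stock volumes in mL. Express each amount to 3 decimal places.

Working volume: 1.07 L.
magnesium sulfate heptahydrate: 7.86 mmol/L × 246.5 g/mol × 1.07 L ÷ 1000 = 2.073 g
glycerol: 0.466% w/v = 4.66 g/L → 4.66 × 1.07 L = 4.986 g
gentamicin: C1V1 = C2V2 → 20.6 µg/mL × 1070 mL ÷ 39300 µg/mL = 0.561 mL
galactose: 4% w/v = 40 g/L → 40 × 1.07 L = 42.800 g

magnesium sulfate heptahydrate 2.073 g; glycerol 4.986 g; gentamicin 0.561 mL; galactose 42.800 g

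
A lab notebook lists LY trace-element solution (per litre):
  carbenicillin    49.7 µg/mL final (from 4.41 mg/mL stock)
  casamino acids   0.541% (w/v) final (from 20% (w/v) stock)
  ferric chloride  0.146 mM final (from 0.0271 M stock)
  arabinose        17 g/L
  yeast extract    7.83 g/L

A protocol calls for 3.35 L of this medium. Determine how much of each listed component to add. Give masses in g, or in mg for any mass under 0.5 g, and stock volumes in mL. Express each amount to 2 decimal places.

Working volume: 3.35 L.
carbenicillin: dilute stock: 49.7 µg/mL × 3350 mL ÷ 4410 µg/mL = 37.75 mL
casamino acids: dilute stock: 0.541% ÷ 20% × 3350 mL = 90.62 mL
ferric chloride: V = C2·V2/C1 = 0.146 mM × 3350 mL ÷ 27.1 mM = 18.05 mL
arabinose: 17 g/L × 3.35 L = 56.95 g
yeast extract: 7.83 g/L × 3.35 L = 26.23 g

carbenicillin 37.75 mL; casamino acids 90.62 mL; ferric chloride 18.05 mL; arabinose 56.95 g; yeast extract 26.23 g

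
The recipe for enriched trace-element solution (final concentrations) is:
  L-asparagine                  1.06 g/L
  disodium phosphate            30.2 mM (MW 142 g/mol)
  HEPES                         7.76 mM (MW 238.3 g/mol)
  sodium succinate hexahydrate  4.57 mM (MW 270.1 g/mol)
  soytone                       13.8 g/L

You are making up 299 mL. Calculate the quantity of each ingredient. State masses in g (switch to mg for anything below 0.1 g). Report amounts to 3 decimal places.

L-asparagine 0.317 g; disodium phosphate 1.282 g; HEPES 0.553 g; sodium succinate hexahydrate 0.369 g; soytone 4.126 g

Scale factor relative to 1 L: 0.299.
L-asparagine: 1.06 g/L × 0.299 L = 0.317 g
disodium phosphate: 30.2 mmol/L × 142 g/mol × 0.299 L ÷ 1000 = 1.282 g
HEPES: 7.76 mmol/L × 238.3 g/mol × 0.299 L ÷ 1000 = 0.553 g
sodium succinate hexahydrate: 4.57 mmol/L × 270.1 g/mol × 0.299 L ÷ 1000 = 0.369 g
soytone: 13.8 g/L × 0.299 L = 4.126 g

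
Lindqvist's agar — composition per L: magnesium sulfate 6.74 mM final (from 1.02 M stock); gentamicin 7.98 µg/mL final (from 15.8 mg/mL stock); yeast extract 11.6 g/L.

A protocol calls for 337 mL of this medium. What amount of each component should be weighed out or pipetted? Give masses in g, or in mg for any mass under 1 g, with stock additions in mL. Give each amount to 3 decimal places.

magnesium sulfate 2.227 mL; gentamicin 0.170 mL; yeast extract 3.909 g

Scale factor relative to 1 L: 0.337.
magnesium sulfate: V = C2·V2/C1 = 6.74 mM × 337 mL ÷ 1020 mM = 2.227 mL
gentamicin: C1V1 = C2V2 → 7.98 µg/mL × 337 mL ÷ 15800 µg/mL = 0.170 mL
yeast extract: 11.6 g/L × 0.337 L = 3.909 g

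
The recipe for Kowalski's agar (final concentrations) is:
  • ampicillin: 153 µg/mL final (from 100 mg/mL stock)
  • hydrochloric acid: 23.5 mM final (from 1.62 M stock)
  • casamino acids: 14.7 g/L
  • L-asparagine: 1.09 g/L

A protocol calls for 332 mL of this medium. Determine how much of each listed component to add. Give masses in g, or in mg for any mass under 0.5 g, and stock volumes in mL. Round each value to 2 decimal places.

Working volume: 332 mL = 0.332 L.
ampicillin: C1V1 = C2V2 → 153 µg/mL × 332 mL ÷ 100000 µg/mL = 0.51 mL
hydrochloric acid: C1V1 = C2V2 → 23.5 mM × 332 mL ÷ 1620 mM = 4.82 mL
casamino acids: 14.7 g/L × 0.332 L = 4.88 g
L-asparagine: 1.09 g/L × 0.332 L = 0.36188 g = 361.88 mg

ampicillin 0.51 mL; hydrochloric acid 4.82 mL; casamino acids 4.88 g; L-asparagine 361.88 mg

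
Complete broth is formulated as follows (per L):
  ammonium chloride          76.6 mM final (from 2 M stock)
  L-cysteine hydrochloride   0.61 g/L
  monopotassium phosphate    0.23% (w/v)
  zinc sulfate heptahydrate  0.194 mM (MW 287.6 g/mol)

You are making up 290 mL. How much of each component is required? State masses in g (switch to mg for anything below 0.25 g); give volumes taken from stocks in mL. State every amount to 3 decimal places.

ammonium chloride 11.107 mL; L-cysteine hydrochloride 176.900 mg; monopotassium phosphate 0.667 g; zinc sulfate heptahydrate 16.180 mg

Scale factor relative to 1 L: 0.29.
ammonium chloride: C1V1 = C2V2 → 76.6 mM × 290 mL ÷ 2000 mM = 11.107 mL
L-cysteine hydrochloride: 0.61 g/L × 0.29 L = 0.1769 g = 176.900 mg
monopotassium phosphate: 0.23% w/v = 2.3 g/L → 2.3 × 0.29 L = 0.667 g
zinc sulfate heptahydrate: 0.194 mmol/L × 287.6 mg/mmol × 0.29 L = 16.180 mg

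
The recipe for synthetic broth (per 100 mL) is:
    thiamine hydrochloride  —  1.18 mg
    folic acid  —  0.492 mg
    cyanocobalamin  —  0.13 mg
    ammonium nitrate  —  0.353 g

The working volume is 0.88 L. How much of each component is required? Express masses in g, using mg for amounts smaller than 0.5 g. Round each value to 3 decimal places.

Ratio of target to recipe volume: 880 / 100 = 8.8.
thiamine hydrochloride: 1.18 mg × (880 mL / 100 mL) = 10.384 mg
folic acid: 0.492 mg × (880 mL / 100 mL) = 4.330 mg
cyanocobalamin: 0.13 mg × (880 mL / 100 mL) = 1.144 mg
ammonium nitrate: 0.353 g × (880 mL / 100 mL) = 3.106 g

thiamine hydrochloride 10.384 mg; folic acid 4.330 mg; cyanocobalamin 1.144 mg; ammonium nitrate 3.106 g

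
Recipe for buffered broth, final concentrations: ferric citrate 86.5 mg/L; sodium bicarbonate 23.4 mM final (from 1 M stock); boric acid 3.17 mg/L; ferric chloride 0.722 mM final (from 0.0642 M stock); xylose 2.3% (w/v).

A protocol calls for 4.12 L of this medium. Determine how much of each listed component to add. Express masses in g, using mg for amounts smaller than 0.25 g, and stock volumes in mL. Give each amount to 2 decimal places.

ferric citrate 0.36 g; sodium bicarbonate 96.41 mL; boric acid 13.06 mg; ferric chloride 46.33 mL; xylose 94.76 g

Scale factor relative to 1 L: 4.12.
ferric citrate: 86.5 mg/L × 4.12 L = 356.38 mg = 0.36 g
sodium bicarbonate: dilute stock: 23.4 mM × 4120 mL ÷ 1000 mM = 96.41 mL
boric acid: 3.17 mg/L × 4.12 L = 13.06 mg
ferric chloride: V = C2·V2/C1 = 0.722 mM × 4120 mL ÷ 64.2 mM = 46.33 mL
xylose: 2.3% w/v = 23 g/L → 23 × 4.12 L = 94.76 g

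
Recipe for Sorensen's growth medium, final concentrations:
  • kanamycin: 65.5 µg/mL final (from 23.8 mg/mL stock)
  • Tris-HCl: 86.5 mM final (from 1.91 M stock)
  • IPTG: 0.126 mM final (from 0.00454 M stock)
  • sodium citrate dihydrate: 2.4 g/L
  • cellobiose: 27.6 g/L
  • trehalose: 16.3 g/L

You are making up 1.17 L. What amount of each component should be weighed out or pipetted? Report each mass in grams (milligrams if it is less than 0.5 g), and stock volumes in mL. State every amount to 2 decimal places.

Scale factor relative to 1 L: 1.17.
kanamycin: C1V1 = C2V2 → 65.5 µg/mL × 1170 mL ÷ 23800 µg/mL = 3.22 mL
Tris-HCl: dilute stock: 86.5 mM × 1170 mL ÷ 1910 mM = 52.99 mL
IPTG: dilute stock: 0.126 mM × 1170 mL ÷ 4.54 mM = 32.47 mL
sodium citrate dihydrate: 2.4 g/L × 1.17 L = 2.81 g
cellobiose: 27.6 g/L × 1.17 L = 32.29 g
trehalose: 16.3 g/L × 1.17 L = 19.07 g

kanamycin 3.22 mL; Tris-HCl 52.99 mL; IPTG 32.47 mL; sodium citrate dihydrate 2.81 g; cellobiose 32.29 g; trehalose 19.07 g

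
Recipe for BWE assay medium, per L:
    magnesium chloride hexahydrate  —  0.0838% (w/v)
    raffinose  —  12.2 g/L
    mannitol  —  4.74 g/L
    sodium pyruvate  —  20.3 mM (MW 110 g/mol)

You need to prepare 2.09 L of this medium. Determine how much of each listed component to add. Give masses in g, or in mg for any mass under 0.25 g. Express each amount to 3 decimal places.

magnesium chloride hexahydrate 1.751 g; raffinose 25.498 g; mannitol 9.907 g; sodium pyruvate 4.667 g

Scale factor relative to 1 L: 2.09.
magnesium chloride hexahydrate: 0.0838% w/v = 0.838 g/L → 0.838 × 2.09 L = 1.751 g
raffinose: 12.2 g/L × 2.09 L = 25.498 g
mannitol: 4.74 g/L × 2.09 L = 9.907 g
sodium pyruvate: 20.3 mmol/L × 110 g/mol × 2.09 L ÷ 1000 = 4.667 g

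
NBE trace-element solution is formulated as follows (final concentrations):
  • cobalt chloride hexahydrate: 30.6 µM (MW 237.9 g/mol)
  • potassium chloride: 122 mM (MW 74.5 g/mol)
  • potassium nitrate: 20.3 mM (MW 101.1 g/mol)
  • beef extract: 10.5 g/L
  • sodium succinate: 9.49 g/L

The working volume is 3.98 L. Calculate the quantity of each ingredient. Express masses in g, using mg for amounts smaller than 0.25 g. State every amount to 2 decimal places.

Scale factor relative to 1 L: 3.98.
cobalt chloride hexahydrate: 30.6 µmol/L × 237.9 g/mol × 3.98 L ÷ 1000 = 28.97 mg
potassium chloride: 122 mmol/L × 74.5 g/mol × 3.98 L ÷ 1000 = 36.17 g
potassium nitrate: 20.3 mmol/L × 101.1 g/mol × 3.98 L ÷ 1000 = 8.17 g
beef extract: 10.5 g/L × 3.98 L = 41.79 g
sodium succinate: 9.49 g/L × 3.98 L = 37.77 g

cobalt chloride hexahydrate 28.97 mg; potassium chloride 36.17 g; potassium nitrate 8.17 g; beef extract 41.79 g; sodium succinate 37.77 g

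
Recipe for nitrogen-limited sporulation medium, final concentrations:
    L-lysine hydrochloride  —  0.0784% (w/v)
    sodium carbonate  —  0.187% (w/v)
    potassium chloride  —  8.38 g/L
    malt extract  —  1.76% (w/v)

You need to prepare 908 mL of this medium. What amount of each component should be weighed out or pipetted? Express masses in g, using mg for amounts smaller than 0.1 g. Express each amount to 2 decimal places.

L-lysine hydrochloride 0.71 g; sodium carbonate 1.70 g; potassium chloride 7.61 g; malt extract 15.98 g

Scale factor relative to 1 L: 0.908.
L-lysine hydrochloride: 0.0784% w/v = 0.784 g/L → 0.784 × 0.908 L = 0.71 g
sodium carbonate: 0.187 g per 100 mL × 908 mL ÷ 100 = 1.70 g
potassium chloride: 8.38 g/L × 0.908 L = 7.61 g
malt extract: 1.76 g per 100 mL × 908 mL ÷ 100 = 15.98 g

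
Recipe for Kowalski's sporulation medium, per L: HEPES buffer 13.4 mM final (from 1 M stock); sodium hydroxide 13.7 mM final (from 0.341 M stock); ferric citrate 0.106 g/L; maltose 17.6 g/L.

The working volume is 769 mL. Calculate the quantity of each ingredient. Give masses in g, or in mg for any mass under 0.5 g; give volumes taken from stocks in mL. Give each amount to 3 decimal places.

HEPES buffer 10.305 mL; sodium hydroxide 30.895 mL; ferric citrate 81.514 mg; maltose 13.534 g

Target volume = 769 mL = 0.769 L.
HEPES buffer: C1V1 = C2V2 → 13.4 mM × 769 mL ÷ 1000 mM = 10.305 mL
sodium hydroxide: C1V1 = C2V2 → 13.7 mM × 769 mL ÷ 341 mM = 30.895 mL
ferric citrate: 0.106 g/L × 0.769 L = 0.081514 g = 81.514 mg
maltose: 17.6 g/L × 0.769 L = 13.534 g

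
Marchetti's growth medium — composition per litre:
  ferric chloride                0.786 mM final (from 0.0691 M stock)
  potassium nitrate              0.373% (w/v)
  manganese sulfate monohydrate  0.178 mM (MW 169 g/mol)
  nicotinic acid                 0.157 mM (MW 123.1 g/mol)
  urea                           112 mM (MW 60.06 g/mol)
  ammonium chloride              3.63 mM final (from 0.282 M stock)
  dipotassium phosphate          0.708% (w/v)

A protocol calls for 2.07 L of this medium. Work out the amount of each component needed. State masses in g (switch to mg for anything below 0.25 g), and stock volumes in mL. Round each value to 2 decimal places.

ferric chloride 23.55 mL; potassium nitrate 7.72 g; manganese sulfate monohydrate 62.27 mg; nicotinic acid 40.01 mg; urea 13.92 g; ammonium chloride 26.65 mL; dipotassium phosphate 14.66 g

Working volume: 2.07 L.
ferric chloride: V = C2·V2/C1 = 0.786 mM × 2070 mL ÷ 69.1 mM = 23.55 mL
potassium nitrate: 0.373% w/v = 3.73 g/L → 3.73 × 2.07 L = 7.72 g
manganese sulfate monohydrate: 0.178 mmol/L × 169 mg/mmol × 2.07 L = 62.27 mg
nicotinic acid: 0.157 mmol/L × 123.1 mg/mmol × 2.07 L = 40.01 mg
urea: 112 mmol/L × 60.06 g/mol × 2.07 L ÷ 1000 = 13.92 g
ammonium chloride: V = C2·V2/C1 = 3.63 mM × 2070 mL ÷ 282 mM = 26.65 mL
dipotassium phosphate: 0.708% w/v = 7.08 g/L → 7.08 × 2.07 L = 14.66 g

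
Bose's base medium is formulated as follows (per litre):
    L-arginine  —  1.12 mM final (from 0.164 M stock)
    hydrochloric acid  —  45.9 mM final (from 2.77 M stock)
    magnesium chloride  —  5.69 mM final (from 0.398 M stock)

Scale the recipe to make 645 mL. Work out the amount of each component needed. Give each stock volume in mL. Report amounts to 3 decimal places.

Scale factor relative to 1 L: 0.645.
L-arginine: C1V1 = C2V2 → 1.12 mM × 645 mL ÷ 164 mM = 4.405 mL
hydrochloric acid: dilute stock: 45.9 mM × 645 mL ÷ 2770 mM = 10.688 mL
magnesium chloride: V = C2·V2/C1 = 5.69 mM × 645 mL ÷ 398 mM = 9.221 mL

L-arginine 4.405 mL; hydrochloric acid 10.688 mL; magnesium chloride 9.221 mL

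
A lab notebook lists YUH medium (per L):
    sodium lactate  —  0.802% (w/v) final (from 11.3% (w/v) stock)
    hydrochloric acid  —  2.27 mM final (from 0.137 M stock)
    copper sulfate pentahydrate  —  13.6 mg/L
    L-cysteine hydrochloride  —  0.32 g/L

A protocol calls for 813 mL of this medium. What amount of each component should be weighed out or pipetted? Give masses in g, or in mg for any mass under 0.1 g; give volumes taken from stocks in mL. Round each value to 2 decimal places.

sodium lactate 57.70 mL; hydrochloric acid 13.47 mL; copper sulfate pentahydrate 11.06 mg; L-cysteine hydrochloride 0.26 g

Target volume = 813 mL = 0.813 L.
sodium lactate: V = C2·V2/C1 = 0.802% ÷ 11.3% × 813 mL = 57.70 mL
hydrochloric acid: dilute stock: 2.27 mM × 813 mL ÷ 137 mM = 13.47 mL
copper sulfate pentahydrate: 13.6 mg/L × 0.813 L = 11.06 mg
L-cysteine hydrochloride: 0.32 g/L × 0.813 L = 0.26 g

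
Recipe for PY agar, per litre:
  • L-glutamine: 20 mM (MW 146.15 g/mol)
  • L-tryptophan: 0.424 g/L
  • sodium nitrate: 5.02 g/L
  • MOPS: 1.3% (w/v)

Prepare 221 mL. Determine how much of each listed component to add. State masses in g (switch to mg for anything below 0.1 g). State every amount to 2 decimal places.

Target volume = 221 mL = 0.221 L.
L-glutamine: 20 mmol/L × 146.15 g/mol × 0.221 L ÷ 1000 = 0.65 g
L-tryptophan: 0.424 g/L × 0.221 L = 0.093704 g = 93.70 mg
sodium nitrate: 5.02 g/L × 0.221 L = 1.11 g
MOPS: 1.3% w/v = 13 g/L → 13 × 0.221 L = 2.87 g

L-glutamine 0.65 g; L-tryptophan 93.70 mg; sodium nitrate 1.11 g; MOPS 2.87 g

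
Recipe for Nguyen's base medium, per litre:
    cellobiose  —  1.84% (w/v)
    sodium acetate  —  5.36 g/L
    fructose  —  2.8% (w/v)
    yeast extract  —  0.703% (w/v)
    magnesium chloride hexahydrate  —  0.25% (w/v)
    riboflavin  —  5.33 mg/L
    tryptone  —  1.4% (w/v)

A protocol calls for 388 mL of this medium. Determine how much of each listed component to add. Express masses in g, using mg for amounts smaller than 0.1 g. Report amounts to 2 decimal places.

Working volume: 388 mL = 0.388 L.
cellobiose: 1.84% w/v = 18.4 g/L → 18.4 × 0.388 L = 7.14 g
sodium acetate: 5.36 g/L × 0.388 L = 2.08 g
fructose: 2.8 g per 100 mL × 388 mL ÷ 100 = 10.86 g
yeast extract: 0.703% w/v = 7.03 g/L → 7.03 × 0.388 L = 2.73 g
magnesium chloride hexahydrate: 0.25 g per 100 mL × 388 mL ÷ 100 = 0.97 g
riboflavin: 5.33 mg/L × 0.388 L = 2.07 mg
tryptone: 1.4% w/v = 14 g/L → 14 × 0.388 L = 5.43 g

cellobiose 7.14 g; sodium acetate 2.08 g; fructose 10.86 g; yeast extract 2.73 g; magnesium chloride hexahydrate 0.97 g; riboflavin 2.07 mg; tryptone 5.43 g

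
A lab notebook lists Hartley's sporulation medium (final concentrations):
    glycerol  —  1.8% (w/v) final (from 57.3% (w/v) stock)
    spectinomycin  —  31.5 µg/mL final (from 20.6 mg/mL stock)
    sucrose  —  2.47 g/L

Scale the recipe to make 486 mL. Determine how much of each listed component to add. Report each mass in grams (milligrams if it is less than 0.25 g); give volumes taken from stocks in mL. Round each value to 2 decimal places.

glycerol 15.27 mL; spectinomycin 0.74 mL; sucrose 1.20 g

Working volume: 486 mL = 0.486 L.
glycerol: C1V1 = C2V2 → 1.8% ÷ 57.3% × 486 mL = 15.27 mL
spectinomycin: C1V1 = C2V2 → 31.5 µg/mL × 486 mL ÷ 20600 µg/mL = 0.74 mL
sucrose: 2.47 g/L × 0.486 L = 1.20 g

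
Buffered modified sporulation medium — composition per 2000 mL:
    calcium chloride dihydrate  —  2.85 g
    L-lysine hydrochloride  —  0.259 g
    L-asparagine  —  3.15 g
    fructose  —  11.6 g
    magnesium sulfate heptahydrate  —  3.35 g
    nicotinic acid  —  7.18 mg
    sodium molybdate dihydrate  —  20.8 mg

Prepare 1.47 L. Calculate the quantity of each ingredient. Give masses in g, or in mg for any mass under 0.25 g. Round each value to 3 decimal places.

Ratio of target to recipe volume: 1470 / 2000 = 0.735.
calcium chloride dihydrate: 2.85 g × (1470 mL / 2000 mL) = 2.095 g
L-lysine hydrochloride: 0.259 g × (1470 mL / 2000 mL) = 0.190365 g = 190.365 mg
L-asparagine: 3.15 g × (1470 mL / 2000 mL) = 2.315 g
fructose: 11.6 g × (1470 mL / 2000 mL) = 8.526 g
magnesium sulfate heptahydrate: 3.35 g × (1470 mL / 2000 mL) = 2.462 g
nicotinic acid: 7.18 mg × (1470 mL / 2000 mL) = 5.277 mg
sodium molybdate dihydrate: 20.8 mg × (1470 mL / 2000 mL) = 15.288 mg

calcium chloride dihydrate 2.095 g; L-lysine hydrochloride 190.365 mg; L-asparagine 2.315 g; fructose 8.526 g; magnesium sulfate heptahydrate 2.462 g; nicotinic acid 5.277 mg; sodium molybdate dihydrate 15.288 mg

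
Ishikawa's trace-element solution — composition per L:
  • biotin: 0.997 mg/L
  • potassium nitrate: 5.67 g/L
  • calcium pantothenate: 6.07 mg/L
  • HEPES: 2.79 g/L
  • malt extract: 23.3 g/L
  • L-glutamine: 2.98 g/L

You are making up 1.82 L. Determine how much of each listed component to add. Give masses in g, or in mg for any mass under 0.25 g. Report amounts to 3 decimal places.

Working volume: 1.82 L.
biotin: 0.997 mg/L × 1.82 L = 1.815 mg
potassium nitrate: 5.67 g/L × 1.82 L = 10.319 g
calcium pantothenate: 6.07 mg/L × 1.82 L = 11.047 mg
HEPES: 2.79 g/L × 1.82 L = 5.078 g
malt extract: 23.3 g/L × 1.82 L = 42.406 g
L-glutamine: 2.98 g/L × 1.82 L = 5.424 g

biotin 1.815 mg; potassium nitrate 10.319 g; calcium pantothenate 11.047 mg; HEPES 5.078 g; malt extract 42.406 g; L-glutamine 5.424 g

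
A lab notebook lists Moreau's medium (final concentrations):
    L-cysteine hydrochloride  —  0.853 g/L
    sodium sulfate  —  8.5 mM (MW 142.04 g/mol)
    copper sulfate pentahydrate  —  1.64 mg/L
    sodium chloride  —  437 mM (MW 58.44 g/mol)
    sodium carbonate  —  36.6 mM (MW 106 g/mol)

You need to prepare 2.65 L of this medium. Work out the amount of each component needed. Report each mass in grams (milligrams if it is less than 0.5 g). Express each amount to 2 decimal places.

Working volume: 2.65 L.
L-cysteine hydrochloride: 0.853 g/L × 2.65 L = 2.26 g
sodium sulfate: 8.5 mmol/L × 142.04 g/mol × 2.65 L ÷ 1000 = 3.20 g
copper sulfate pentahydrate: 1.64 mg/L × 2.65 L = 4.35 mg
sodium chloride: 437 mmol/L × 58.44 g/mol × 2.65 L ÷ 1000 = 67.68 g
sodium carbonate: 36.6 mmol/L × 106 g/mol × 2.65 L ÷ 1000 = 10.28 g

L-cysteine hydrochloride 2.26 g; sodium sulfate 3.20 g; copper sulfate pentahydrate 4.35 mg; sodium chloride 67.68 g; sodium carbonate 10.28 g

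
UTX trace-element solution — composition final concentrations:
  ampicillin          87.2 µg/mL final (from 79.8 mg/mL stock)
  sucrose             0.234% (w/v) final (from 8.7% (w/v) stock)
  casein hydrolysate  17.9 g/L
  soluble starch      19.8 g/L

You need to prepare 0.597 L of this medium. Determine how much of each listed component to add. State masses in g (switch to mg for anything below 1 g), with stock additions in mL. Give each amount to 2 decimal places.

Scale factor relative to 1 L: 0.597.
ampicillin: C1V1 = C2V2 → 87.2 µg/mL × 597 mL ÷ 79800 µg/mL = 0.65 mL
sucrose: dilute stock: 0.234% ÷ 8.7% × 597 mL = 16.06 mL
casein hydrolysate: 17.9 g/L × 0.597 L = 10.69 g
soluble starch: 19.8 g/L × 0.597 L = 11.82 g

ampicillin 0.65 mL; sucrose 16.06 mL; casein hydrolysate 10.69 g; soluble starch 11.82 g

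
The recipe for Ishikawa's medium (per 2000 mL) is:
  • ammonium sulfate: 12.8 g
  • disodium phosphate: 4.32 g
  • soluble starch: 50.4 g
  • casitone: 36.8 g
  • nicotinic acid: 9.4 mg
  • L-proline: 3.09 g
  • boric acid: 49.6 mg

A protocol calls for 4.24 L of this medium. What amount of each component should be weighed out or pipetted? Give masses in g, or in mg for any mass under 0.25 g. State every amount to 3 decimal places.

Scale factor = 4240 mL / 2000 mL = 2.12.
ammonium sulfate: 12.8 g × (4240 mL / 2000 mL) = 27.136 g
disodium phosphate: 4.32 g × (4240 mL / 2000 mL) = 9.158 g
soluble starch: 50.4 g × (4240 mL / 2000 mL) = 106.848 g
casitone: 36.8 g × (4240 mL / 2000 mL) = 78.016 g
nicotinic acid: 9.4 mg × (4240 mL / 2000 mL) = 19.928 mg
L-proline: 3.09 g × (4240 mL / 2000 mL) = 6.551 g
boric acid: 49.6 mg × (4240 mL / 2000 mL) = 105.152 mg

ammonium sulfate 27.136 g; disodium phosphate 9.158 g; soluble starch 106.848 g; casitone 78.016 g; nicotinic acid 19.928 mg; L-proline 6.551 g; boric acid 105.152 mg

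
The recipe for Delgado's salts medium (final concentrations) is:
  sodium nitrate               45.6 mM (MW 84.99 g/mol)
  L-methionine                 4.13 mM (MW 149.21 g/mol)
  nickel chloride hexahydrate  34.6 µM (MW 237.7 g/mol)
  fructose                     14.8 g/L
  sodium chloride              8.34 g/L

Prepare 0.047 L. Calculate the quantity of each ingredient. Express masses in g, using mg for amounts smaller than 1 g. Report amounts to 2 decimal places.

Working volume: 0.047 L.
sodium nitrate: 45.6 mmol/L × 84.99 mg/mmol × 0.047 L = 182.15 mg
L-methionine: 4.13 mmol/L × 149.21 mg/mmol × 0.047 L = 28.96 mg
nickel chloride hexahydrate: 34.6 µmol/L × 237.7 g/mol × 0.047 L ÷ 1000 = 0.39 mg
fructose: 14.8 g/L × 0.047 L = 0.6956 g = 695.60 mg
sodium chloride: 8.34 g/L × 0.047 L = 0.39198 g = 391.98 mg

sodium nitrate 182.15 mg; L-methionine 28.96 mg; nickel chloride hexahydrate 0.39 mg; fructose 695.60 mg; sodium chloride 391.98 mg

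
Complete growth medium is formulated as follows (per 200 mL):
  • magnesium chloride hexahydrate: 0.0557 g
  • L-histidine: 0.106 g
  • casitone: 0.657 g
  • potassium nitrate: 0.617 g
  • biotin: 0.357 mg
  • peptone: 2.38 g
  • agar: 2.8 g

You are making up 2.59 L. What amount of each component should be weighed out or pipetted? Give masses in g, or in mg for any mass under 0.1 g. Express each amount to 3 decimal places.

magnesium chloride hexahydrate 0.721 g; L-histidine 1.373 g; casitone 8.508 g; potassium nitrate 7.990 g; biotin 4.623 mg; peptone 30.821 g; agar 36.260 g

Ratio of target to recipe volume: 2590 / 200 = 12.95.
magnesium chloride hexahydrate: 0.0557 g × (2590 mL / 200 mL) = 0.721 g
L-histidine: 0.106 g × (2590 mL / 200 mL) = 1.373 g
casitone: 0.657 g × (2590 mL / 200 mL) = 8.508 g
potassium nitrate: 0.617 g × (2590 mL / 200 mL) = 7.990 g
biotin: 0.357 mg × (2590 mL / 200 mL) = 4.623 mg
peptone: 2.38 g × (2590 mL / 200 mL) = 30.821 g
agar: 2.8 g × (2590 mL / 200 mL) = 36.260 g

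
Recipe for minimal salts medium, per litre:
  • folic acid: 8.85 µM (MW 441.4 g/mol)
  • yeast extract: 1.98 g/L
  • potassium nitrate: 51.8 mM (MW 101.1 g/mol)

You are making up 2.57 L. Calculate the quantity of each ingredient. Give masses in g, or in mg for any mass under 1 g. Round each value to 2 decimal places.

Working volume: 2.57 L.
folic acid: 8.85 µmol/L × 441.4 g/mol × 2.57 L ÷ 1000 = 10.04 mg
yeast extract: 1.98 g/L × 2.57 L = 5.09 g
potassium nitrate: 51.8 mmol/L × 101.1 g/mol × 2.57 L ÷ 1000 = 13.46 g

folic acid 10.04 mg; yeast extract 5.09 g; potassium nitrate 13.46 g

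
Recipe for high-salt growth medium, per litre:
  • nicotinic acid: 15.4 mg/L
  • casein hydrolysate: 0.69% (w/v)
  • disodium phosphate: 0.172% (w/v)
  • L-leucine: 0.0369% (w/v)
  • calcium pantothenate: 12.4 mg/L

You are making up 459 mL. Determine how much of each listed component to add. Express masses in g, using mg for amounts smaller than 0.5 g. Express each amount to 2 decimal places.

nicotinic acid 7.07 mg; casein hydrolysate 3.17 g; disodium phosphate 0.79 g; L-leucine 169.37 mg; calcium pantothenate 5.69 mg

Target volume = 459 mL = 0.459 L.
nicotinic acid: 15.4 mg/L × 0.459 L = 7.07 mg
casein hydrolysate: 0.69% w/v = 6.9 g/L → 6.9 × 0.459 L = 3.17 g
disodium phosphate: 0.172% w/v = 1.72 g/L → 1.72 × 0.459 L = 0.79 g
L-leucine: 0.0369 g per 100 mL × 459 mL ÷ 100 = 0.169371 g = 169.37 mg
calcium pantothenate: 12.4 mg/L × 0.459 L = 5.69 mg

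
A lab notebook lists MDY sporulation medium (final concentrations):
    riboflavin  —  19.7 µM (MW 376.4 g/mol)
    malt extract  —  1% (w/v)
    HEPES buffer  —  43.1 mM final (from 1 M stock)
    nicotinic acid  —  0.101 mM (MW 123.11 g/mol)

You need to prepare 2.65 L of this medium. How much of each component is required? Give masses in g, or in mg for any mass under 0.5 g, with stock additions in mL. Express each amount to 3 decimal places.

riboflavin 19.650 mg; malt extract 26.500 g; HEPES buffer 114.215 mL; nicotinic acid 32.950 mg

Working volume: 2.65 L.
riboflavin: 19.7 µmol/L × 376.4 g/mol × 2.65 L ÷ 1000 = 19.650 mg
malt extract: 1% w/v = 10 g/L → 10 × 2.65 L = 26.500 g
HEPES buffer: V = C2·V2/C1 = 43.1 mM × 2650 mL ÷ 1000 mM = 114.215 mL
nicotinic acid: 0.101 mmol/L × 123.11 mg/mmol × 2.65 L = 32.950 mg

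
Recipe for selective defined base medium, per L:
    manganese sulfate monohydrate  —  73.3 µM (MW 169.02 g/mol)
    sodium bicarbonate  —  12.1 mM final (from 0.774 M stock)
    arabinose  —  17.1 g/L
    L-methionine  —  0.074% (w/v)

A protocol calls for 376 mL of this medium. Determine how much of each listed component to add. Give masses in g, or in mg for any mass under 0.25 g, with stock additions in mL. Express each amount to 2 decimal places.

manganese sulfate monohydrate 4.66 mg; sodium bicarbonate 5.88 mL; arabinose 6.43 g; L-methionine 0.28 g

Scale factor relative to 1 L: 0.376.
manganese sulfate monohydrate: 73.3 µmol/L × 169.02 g/mol × 0.376 L ÷ 1000 = 4.66 mg
sodium bicarbonate: V = C2·V2/C1 = 12.1 mM × 376 mL ÷ 774 mM = 5.88 mL
arabinose: 17.1 g/L × 0.376 L = 6.43 g
L-methionine: 0.074 g per 100 mL × 376 mL ÷ 100 = 0.28 g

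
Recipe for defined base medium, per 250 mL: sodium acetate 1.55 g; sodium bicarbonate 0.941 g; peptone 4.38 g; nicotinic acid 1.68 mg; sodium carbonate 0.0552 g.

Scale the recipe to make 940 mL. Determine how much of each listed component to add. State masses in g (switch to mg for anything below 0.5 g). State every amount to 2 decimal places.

sodium acetate 5.83 g; sodium bicarbonate 3.54 g; peptone 16.47 g; nicotinic acid 6.32 mg; sodium carbonate 207.55 mg

Ratio of target to recipe volume: 940 / 250 = 3.76.
sodium acetate: 1.55 g × (940 mL / 250 mL) = 5.83 g
sodium bicarbonate: 0.941 g × (940 mL / 250 mL) = 3.54 g
peptone: 4.38 g × (940 mL / 250 mL) = 16.47 g
nicotinic acid: 1.68 mg × (940 mL / 250 mL) = 6.32 mg
sodium carbonate: 0.0552 g × (940 mL / 250 mL) = 0.207552 g = 207.55 mg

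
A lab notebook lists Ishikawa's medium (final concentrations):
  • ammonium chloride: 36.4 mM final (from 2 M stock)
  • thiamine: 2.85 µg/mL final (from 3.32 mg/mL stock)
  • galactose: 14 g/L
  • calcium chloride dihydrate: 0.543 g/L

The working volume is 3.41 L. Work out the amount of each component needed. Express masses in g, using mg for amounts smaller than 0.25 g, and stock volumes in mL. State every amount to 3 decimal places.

Working volume: 3.41 L.
ammonium chloride: C1V1 = C2V2 → 36.4 mM × 3410 mL ÷ 2000 mM = 62.062 mL
thiamine: V = C2·V2/C1 = 2.85 µg/mL × 3410 mL ÷ 3320 µg/mL = 2.927 mL
galactose: 14 g/L × 3.41 L = 47.740 g
calcium chloride dihydrate: 0.543 g/L × 3.41 L = 1.852 g

ammonium chloride 62.062 mL; thiamine 2.927 mL; galactose 47.740 g; calcium chloride dihydrate 1.852 g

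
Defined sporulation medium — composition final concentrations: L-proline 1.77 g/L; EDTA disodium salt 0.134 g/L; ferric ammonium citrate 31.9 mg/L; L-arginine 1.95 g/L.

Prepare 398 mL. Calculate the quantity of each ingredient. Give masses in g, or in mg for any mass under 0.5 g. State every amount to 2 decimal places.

L-proline 0.70 g; EDTA disodium salt 53.33 mg; ferric ammonium citrate 12.70 mg; L-arginine 0.78 g

Target volume = 398 mL = 0.398 L.
L-proline: 1.77 g/L × 0.398 L = 0.70 g
EDTA disodium salt: 0.134 g/L × 0.398 L = 0.053332 g = 53.33 mg
ferric ammonium citrate: 31.9 mg/L × 0.398 L = 12.70 mg
L-arginine: 1.95 g/L × 0.398 L = 0.78 g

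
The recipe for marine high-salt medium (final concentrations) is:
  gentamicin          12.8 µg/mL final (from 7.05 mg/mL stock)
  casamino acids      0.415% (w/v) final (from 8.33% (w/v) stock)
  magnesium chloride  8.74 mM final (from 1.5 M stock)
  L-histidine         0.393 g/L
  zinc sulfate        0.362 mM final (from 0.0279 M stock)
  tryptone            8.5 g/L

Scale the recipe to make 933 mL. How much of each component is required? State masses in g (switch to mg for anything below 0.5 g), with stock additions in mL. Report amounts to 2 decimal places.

gentamicin 1.69 mL; casamino acids 46.48 mL; magnesium chloride 5.44 mL; L-histidine 366.67 mg; zinc sulfate 12.11 mL; tryptone 7.93 g

Target volume = 933 mL = 0.933 L.
gentamicin: C1V1 = C2V2 → 12.8 µg/mL × 933 mL ÷ 7050 µg/mL = 1.69 mL
casamino acids: dilute stock: 0.415% ÷ 8.33% × 933 mL = 46.48 mL
magnesium chloride: dilute stock: 8.74 mM × 933 mL ÷ 1500 mM = 5.44 mL
L-histidine: 0.393 g/L × 0.933 L = 0.366669 g = 366.67 mg
zinc sulfate: V = C2·V2/C1 = 0.362 mM × 933 mL ÷ 27.9 mM = 12.11 mL
tryptone: 8.5 g/L × 0.933 L = 7.93 g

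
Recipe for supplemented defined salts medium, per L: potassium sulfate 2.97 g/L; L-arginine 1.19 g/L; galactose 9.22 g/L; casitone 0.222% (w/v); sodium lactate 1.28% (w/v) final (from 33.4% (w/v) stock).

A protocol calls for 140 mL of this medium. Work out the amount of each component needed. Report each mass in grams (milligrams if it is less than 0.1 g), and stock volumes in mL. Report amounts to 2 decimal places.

Target volume = 140 mL = 0.14 L.
potassium sulfate: 2.97 g/L × 0.14 L = 0.42 g
L-arginine: 1.19 g/L × 0.14 L = 0.17 g
galactose: 9.22 g/L × 0.14 L = 1.29 g
casitone: 0.222% w/v = 2.22 g/L → 2.22 × 0.14 L = 0.31 g
sodium lactate: dilute stock: 1.28% ÷ 33.4% × 140 mL = 5.37 mL

potassium sulfate 0.42 g; L-arginine 0.17 g; galactose 1.29 g; casitone 0.31 g; sodium lactate 5.37 mL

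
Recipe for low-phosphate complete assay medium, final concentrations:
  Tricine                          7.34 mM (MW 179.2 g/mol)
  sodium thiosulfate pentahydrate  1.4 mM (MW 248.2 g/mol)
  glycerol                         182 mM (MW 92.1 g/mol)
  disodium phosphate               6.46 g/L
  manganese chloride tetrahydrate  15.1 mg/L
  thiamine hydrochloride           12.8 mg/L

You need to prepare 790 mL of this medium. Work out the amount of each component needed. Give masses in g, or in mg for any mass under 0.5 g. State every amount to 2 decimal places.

Tricine 1.04 g; sodium thiosulfate pentahydrate 274.51 mg; glycerol 13.24 g; disodium phosphate 5.10 g; manganese chloride tetrahydrate 11.93 mg; thiamine hydrochloride 10.11 mg

Working volume: 790 mL = 0.79 L.
Tricine: 7.34 mmol/L × 179.2 g/mol × 0.79 L ÷ 1000 = 1.04 g
sodium thiosulfate pentahydrate: 1.4 mmol/L × 248.2 mg/mmol × 0.79 L = 274.51 mg
glycerol: 182 mmol/L × 92.1 g/mol × 0.79 L ÷ 1000 = 13.24 g
disodium phosphate: 6.46 g/L × 0.79 L = 5.10 g
manganese chloride tetrahydrate: 15.1 mg/L × 0.79 L = 11.93 mg
thiamine hydrochloride: 12.8 mg/L × 0.79 L = 10.11 mg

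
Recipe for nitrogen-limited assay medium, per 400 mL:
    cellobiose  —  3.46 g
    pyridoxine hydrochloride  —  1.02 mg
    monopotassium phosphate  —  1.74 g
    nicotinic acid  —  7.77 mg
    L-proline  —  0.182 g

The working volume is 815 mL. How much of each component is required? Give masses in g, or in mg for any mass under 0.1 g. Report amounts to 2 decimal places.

cellobiose 7.05 g; pyridoxine hydrochloride 2.08 mg; monopotassium phosphate 3.55 g; nicotinic acid 15.83 mg; L-proline 0.37 g

Scale factor = 815 mL / 400 mL = 2.0375.
cellobiose: 3.46 g × (815 mL / 400 mL) = 7.05 g
pyridoxine hydrochloride: 1.02 mg × (815 mL / 400 mL) = 2.08 mg
monopotassium phosphate: 1.74 g × (815 mL / 400 mL) = 3.55 g
nicotinic acid: 7.77 mg × (815 mL / 400 mL) = 15.83 mg
L-proline: 0.182 g × (815 mL / 400 mL) = 0.37 g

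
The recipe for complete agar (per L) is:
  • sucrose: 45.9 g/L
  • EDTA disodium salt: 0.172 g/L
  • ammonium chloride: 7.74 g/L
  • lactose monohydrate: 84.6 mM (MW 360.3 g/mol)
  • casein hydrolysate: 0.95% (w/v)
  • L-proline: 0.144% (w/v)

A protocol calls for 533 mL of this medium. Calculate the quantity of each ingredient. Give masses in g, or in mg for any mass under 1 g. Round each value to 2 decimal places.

sucrose 24.46 g; EDTA disodium salt 91.68 mg; ammonium chloride 4.13 g; lactose monohydrate 16.25 g; casein hydrolysate 5.06 g; L-proline 767.52 mg

Working volume: 533 mL = 0.533 L.
sucrose: 45.9 g/L × 0.533 L = 24.46 g
EDTA disodium salt: 0.172 g/L × 0.533 L = 0.091676 g = 91.68 mg
ammonium chloride: 7.74 g/L × 0.533 L = 4.13 g
lactose monohydrate: 84.6 mmol/L × 360.3 g/mol × 0.533 L ÷ 1000 = 16.25 g
casein hydrolysate: 0.95% w/v = 9.5 g/L → 9.5 × 0.533 L = 5.06 g
L-proline: 0.144 g per 100 mL × 533 mL ÷ 100 = 0.76752 g = 767.52 mg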